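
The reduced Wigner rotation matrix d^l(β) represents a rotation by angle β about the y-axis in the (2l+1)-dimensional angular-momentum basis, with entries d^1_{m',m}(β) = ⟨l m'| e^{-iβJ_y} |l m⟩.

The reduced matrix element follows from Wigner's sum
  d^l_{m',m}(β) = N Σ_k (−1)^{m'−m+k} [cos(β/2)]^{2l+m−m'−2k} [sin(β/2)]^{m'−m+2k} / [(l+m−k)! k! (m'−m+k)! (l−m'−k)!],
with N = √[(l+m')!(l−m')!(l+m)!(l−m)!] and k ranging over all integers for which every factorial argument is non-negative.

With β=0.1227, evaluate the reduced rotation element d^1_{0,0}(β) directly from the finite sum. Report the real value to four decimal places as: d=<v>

d=0.9925

d^1_{0,0}(β=0.1227) via Wigner's sum:
c=cos(0.1227/2)=0.998119, s=sin(0.1227/2)=0.061312; N=√[1·1·1·1]=1.000000
k: max(0,(0)−(0))=0 … min(1+(0),1−(0))=1
  k=0: (−1)^0·1.0000/(1)·0.9981^2·0.0613^0 = +0.996241
  k=1: (−1)^1·1.0000/(1)·0.9981^0·0.0613^2 = -0.003759
d^1_{0,0}(0.1227) = +0.996241 -0.003759 = +0.992482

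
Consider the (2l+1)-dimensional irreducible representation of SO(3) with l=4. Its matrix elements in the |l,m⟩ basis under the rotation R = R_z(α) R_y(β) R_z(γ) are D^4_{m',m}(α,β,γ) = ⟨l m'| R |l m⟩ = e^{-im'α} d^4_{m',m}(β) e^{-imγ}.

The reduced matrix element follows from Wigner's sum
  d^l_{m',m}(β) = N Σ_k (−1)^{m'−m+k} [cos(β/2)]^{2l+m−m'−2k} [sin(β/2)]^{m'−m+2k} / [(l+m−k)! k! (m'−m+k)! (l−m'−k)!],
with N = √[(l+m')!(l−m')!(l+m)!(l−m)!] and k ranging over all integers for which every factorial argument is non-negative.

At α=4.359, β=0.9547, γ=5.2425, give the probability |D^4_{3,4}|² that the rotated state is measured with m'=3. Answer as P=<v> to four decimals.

D^4_{3,4}(4.359,0.9547,5.2425) = e^{-i·3·4.359}·d^4_{3,4}(0.9547)·e^{-i·4·5.2425}. Compute d first:
With c≡cos(β/2)=0.888216 and s≡sin(β/2)=0.459427, N=[5040·1·40320·1]^{1/2}=14255.272709
Admissible k: 1..1 (factorial args all ≥0)
  k=1: (−1)^0·14255.2727/(5040)·0.8882^7·0.4594^1 = +0.566748
d^4_{3,4}(0.9547) = +0.566748
|D^4_{3,4}|² = |d^4_{3,4}(β)|² = (+0.566748)² = 0.321203 (the z-rotation phases have unit modulus)

P=0.3212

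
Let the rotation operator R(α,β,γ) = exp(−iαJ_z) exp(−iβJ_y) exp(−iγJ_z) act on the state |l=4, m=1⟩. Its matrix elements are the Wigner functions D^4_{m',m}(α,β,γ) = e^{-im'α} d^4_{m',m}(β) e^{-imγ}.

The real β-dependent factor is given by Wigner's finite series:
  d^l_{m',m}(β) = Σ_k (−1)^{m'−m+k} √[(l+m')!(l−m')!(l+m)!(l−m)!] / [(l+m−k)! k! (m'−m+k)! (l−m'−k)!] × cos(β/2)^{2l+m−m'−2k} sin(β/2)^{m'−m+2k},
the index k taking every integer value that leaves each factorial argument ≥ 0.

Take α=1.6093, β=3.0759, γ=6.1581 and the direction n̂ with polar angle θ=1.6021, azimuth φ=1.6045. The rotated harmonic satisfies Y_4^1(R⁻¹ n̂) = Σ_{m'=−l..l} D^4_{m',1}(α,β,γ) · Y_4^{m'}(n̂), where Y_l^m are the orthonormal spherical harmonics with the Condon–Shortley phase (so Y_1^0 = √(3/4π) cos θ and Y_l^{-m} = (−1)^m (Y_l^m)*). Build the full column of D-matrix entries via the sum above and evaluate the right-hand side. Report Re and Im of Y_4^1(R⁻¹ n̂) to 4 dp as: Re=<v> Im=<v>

Need the full column D^4_{m',1} for m'=−4..4 at α=1.6093, β=3.0759, γ=6.1581.
cos(β/2)=0.032840, sin(β/2)=0.999461
d^4_{-4,1}: single k=5 term ⇒ +0.000264;  D = +0.000254+0.000073i
d^4_{-3,1}: k∈[4..5] ⇒ +0.000015 -0.008533 = -0.008517;  D = -0.002030+0.008272i
d^4_{-2,1}: k∈[3..5] ⇒ +0.000001 -0.000749 +0.138805 = +0.138056;  D = -0.135246-0.027711i
d^4_{-1,1}: k∈[2..5] ⇒ +0.000000 -0.000035 +0.016125 -0.995693 = -0.979603;  D = +0.159538-0.966524i
d^4_{0,1}: k∈[1..4] ⇒ +0.000000 -0.000001 +0.000948 -0.146313 = -0.145366;  D = -0.144231-0.018136i
d^4_{1,1}: k∈[0..3] ⇒ +0.000000 -0.000000 +0.000035 -0.010750 = -0.010715;  D = -0.000927+0.010675i
d^4_{2,1}: k∈[0..2] ⇒ -0.000000 +0.000001 -0.000500 = -0.000499;  D = +0.000498+0.000024i
d^4_{3,1}: k∈[0..1] ⇒ +0.000000 -0.000015 = -0.000015;  D = +0.000000-0.000015i
d^4_{4,1}: single k=0 term ⇒ -0.000000;  D = -0.000000+0.000000i
Y_4^{m'}(θ=1.6021,φ=1.6045) and Σ D·Y over m':
  (+0.0003+0.0001i)·(+0.4377-0.0594i)  (-0.0020+0.0083i)·(-0.0039-0.0389i)  (-0.1352-0.0277i)·(+0.3312-0.0224i)  (+0.1595-0.9665i)·(-0.0015-0.0443i)  (-0.1442-0.0181i)·(+0.3143+0.0000i)  (-0.0009+0.0107i)·(+0.0015-0.0443i)  (+0.0005+0.0000i)·(+0.3312+0.0224i)  (+0.0000-0.0000i)·(+0.0039-0.0389i)  (-0.0000+0.0000i)·(+0.4377+0.0594i)
Y_4^1(R⁻¹ n̂) = -0.132679-0.017333i

Re=-0.1327 Im=-0.0173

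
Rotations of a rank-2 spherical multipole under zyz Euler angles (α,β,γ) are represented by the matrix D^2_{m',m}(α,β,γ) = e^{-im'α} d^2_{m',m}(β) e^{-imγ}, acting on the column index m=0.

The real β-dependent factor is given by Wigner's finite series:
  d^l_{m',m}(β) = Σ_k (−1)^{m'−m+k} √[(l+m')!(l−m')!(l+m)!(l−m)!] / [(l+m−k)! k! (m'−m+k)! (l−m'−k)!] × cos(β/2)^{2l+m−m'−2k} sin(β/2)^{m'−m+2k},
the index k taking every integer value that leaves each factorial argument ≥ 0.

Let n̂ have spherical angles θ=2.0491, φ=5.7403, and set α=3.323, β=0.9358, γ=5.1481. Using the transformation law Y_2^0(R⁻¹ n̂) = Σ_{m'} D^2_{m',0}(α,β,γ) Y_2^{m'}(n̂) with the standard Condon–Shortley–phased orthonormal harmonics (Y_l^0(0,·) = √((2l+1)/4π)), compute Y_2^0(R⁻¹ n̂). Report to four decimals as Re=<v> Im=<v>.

Need the full column D^2_{m',0} for m'=−2..2 at α=3.323, β=0.9358, γ=5.1481.
cos(β/2)=0.892517, sin(β/2)=0.451013
d^2_{-2,0}: single k=2 term ⇒ +0.396905;  D = +0.371068+0.140865i
d^2_{-1,0}: k∈[1..2] ⇒ +0.785443 -0.200567 = +0.584876;  D = -0.575279-0.105520i
d^2_{0,0}: k∈[0..2] ⇒ +0.634551 -0.648144 +0.041377 = +0.027784;  D = +0.027784+0.000000i
d^2_{1,0}: k∈[0..1] ⇒ -0.785443 +0.200567 = -0.584876;  D = +0.575279-0.105520i
d^2_{2,0}: single k=0 term ⇒ +0.396905;  D = +0.371068-0.140865i
Y_2^{m'}(θ=2.0491,φ=5.7403) and Σ D·Y over m':
  (+0.3711+0.1409i)·(+0.1419+0.2693i)  (-0.5753-0.1055i)·(-0.2703-0.1631i)  (+0.0278+0.0000i)·(-0.1149+0.0000i)  (+0.5753-0.1055i)·(+0.2703-0.1631i)  (+0.3711-0.1409i)·(+0.1419-0.2693i)
Y_2^0(R⁻¹ n̂) = +0.302836+0.000000i

Re=0.3028 Im=0.0000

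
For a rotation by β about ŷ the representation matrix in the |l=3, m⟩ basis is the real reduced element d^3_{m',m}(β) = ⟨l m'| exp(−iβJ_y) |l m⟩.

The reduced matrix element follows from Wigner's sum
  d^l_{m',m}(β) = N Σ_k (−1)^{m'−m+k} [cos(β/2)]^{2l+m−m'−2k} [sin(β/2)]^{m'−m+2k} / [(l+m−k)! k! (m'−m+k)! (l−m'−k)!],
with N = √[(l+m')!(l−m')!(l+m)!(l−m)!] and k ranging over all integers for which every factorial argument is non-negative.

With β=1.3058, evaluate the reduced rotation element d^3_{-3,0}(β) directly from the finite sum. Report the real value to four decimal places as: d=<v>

d=0.5025

d^3_{-3,0}(β=1.3058) via Wigner's sum:
Half-angle: c=0.794325, s=0.607493. N=√(1·720·6·6)=160.996894
k: max(0,(0)−(-3))=3 … min(3+(0),3−(-3))=3
  k=3: (−1)^0·160.9969/(36)·0.7943^3·0.6075^3 = +0.502497
d^3_{-3,0}(1.3058) = +0.502497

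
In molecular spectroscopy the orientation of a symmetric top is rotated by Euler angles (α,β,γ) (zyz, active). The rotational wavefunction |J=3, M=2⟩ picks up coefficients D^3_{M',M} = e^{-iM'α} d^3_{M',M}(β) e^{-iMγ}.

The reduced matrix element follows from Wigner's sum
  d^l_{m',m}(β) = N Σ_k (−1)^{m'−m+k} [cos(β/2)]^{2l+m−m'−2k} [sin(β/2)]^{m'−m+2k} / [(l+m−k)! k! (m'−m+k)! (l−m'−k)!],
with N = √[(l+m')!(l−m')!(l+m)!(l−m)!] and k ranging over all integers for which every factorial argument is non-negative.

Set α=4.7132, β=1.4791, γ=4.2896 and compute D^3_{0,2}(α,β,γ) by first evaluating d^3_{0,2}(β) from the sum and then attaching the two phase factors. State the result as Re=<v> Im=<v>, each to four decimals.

Re=-0.0825 Im=-0.0930

D^3_{0,2}(4.7132,1.4791,4.2896) = e^{-i·0·4.7132}·d^3_{0,2}(1.4791)·e^{-i·2·4.2896}. Compute d first:
Half-angle: c=0.738772, s=0.673956. N=√(6·6·120·1)=65.726707
The bounds max(0,m−m')=2 and min(l+m,l−m')=3 give 2 terms
  k=2: (−1)^0·65.7267/(12)·0.7388^4·0.6740^2 = +0.741079
  k=3: (−1)^1·65.7267/(12)·0.7388^2·0.6740^4 = -0.616746
d^3_{0,2}(1.4791) = +0.741079 -0.616746 = +0.124333
Phases: e^{-i·(0)·4.7132}=+1.000000+0.000000i, e^{-i·(2)·4.2896}=-0.663299-0.748355i ⇒ D=-0.082470-0.093045i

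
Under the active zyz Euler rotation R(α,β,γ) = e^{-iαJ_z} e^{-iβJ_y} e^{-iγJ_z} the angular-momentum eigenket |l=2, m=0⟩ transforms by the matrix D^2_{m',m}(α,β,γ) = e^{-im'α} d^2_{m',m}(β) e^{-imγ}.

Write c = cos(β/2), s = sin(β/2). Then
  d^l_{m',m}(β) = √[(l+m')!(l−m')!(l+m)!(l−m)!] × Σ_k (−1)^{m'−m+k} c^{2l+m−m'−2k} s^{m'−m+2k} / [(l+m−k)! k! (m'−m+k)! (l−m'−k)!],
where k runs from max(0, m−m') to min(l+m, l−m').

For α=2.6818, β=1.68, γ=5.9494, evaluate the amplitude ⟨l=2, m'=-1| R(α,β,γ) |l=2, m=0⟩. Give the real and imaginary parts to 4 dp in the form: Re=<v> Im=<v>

Re=0.1189 Im=-0.0589

Split into d^2_{-1,0}(β=1.68) × two z-phases.
c=cos(1.68/2)=0.667463, s=sin(1.68/2)=0.744643; N=√[1·6·2·2]=4.898979
The bounds max(0,m−m')=1 and min(l+m,l−m')=2 give 2 terms
  k=1: (−1)^0·4.8990/(2)·0.6675^3·0.7446^1 = +0.542382
  k=2: (−1)^1·4.8990/(2)·0.6675^1·0.7446^3 = -0.675068
d^2_{-1,0}(1.68) = +0.542382 -0.675068 = -0.132686
Phases: e^{-i·(-1)·2.6818}=-0.896145+0.443762i, e^{-i·(0)·5.9494}=+1.000000+0.000000i ⇒ D=+0.118906-0.058881i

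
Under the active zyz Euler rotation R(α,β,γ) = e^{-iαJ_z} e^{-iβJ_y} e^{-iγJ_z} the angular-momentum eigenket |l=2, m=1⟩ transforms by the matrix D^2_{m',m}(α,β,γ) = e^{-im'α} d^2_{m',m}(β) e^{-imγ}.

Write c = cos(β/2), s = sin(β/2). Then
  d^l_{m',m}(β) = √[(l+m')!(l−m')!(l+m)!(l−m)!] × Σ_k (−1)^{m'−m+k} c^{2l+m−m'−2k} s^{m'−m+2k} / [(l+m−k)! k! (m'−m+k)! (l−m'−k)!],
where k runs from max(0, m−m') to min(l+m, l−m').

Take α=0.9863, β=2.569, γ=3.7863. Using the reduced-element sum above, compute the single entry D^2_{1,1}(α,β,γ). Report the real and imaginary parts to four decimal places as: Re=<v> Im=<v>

Re=-0.0129 Im=-0.2134

D^2_{1,1}(0.9863,2.569,3.7863) = e^{-i·1·0.9863}·d^2_{1,1}(2.569)·e^{-i·1·3.7863}. Compute d first:
With c≡cos(β/2)=0.282401 and s≡sin(β/2)=0.959296, N=[6·1·6·1]^{1/2}=6.000000
k∈{0,1} keeps every argument non-negative
  k=0: (−1)^0·6.0000/(6)·0.2824^4·0.9593^0 = +0.006360
  k=1: (−1)^1·6.0000/(2)·0.2824^2·0.9593^2 = -0.220171
d^2_{1,1}(2.569) = +0.006360 -0.220171 = -0.213811
D = (+0.551779-0.833990i)·(-0.213811)·(-0.799276+0.600965i) = -0.012866-0.213423i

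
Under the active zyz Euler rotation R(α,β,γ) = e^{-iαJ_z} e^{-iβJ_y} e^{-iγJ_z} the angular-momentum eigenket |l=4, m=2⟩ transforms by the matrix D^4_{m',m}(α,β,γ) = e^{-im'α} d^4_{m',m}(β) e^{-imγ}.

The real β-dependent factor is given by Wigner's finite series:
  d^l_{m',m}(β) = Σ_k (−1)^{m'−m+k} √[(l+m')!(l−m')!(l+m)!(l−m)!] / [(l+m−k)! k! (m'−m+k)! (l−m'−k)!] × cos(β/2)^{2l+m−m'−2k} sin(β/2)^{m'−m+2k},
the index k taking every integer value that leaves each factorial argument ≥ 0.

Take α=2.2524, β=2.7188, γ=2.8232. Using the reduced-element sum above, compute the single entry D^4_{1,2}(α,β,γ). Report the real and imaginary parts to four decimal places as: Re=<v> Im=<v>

Split into d^4_{1,2}(β=2.7188) × two z-phases.
With c≡cos(β/2)=0.209825 and s≡sin(β/2)=0.977739, N=[120·6·720·2]^{1/2}=1018.233765
The bounds max(0,m−m')=1 and min(l+m,l−m')=3 give 3 terms
  k=1: (−1)^0·1018.2338/(240)·0.2098^7·0.9777^1 = +0.000074
  k=2: (−1)^1·1018.2338/(48)·0.2098^5·0.9777^3 = -0.008064
  k=3: (−1)^2·1018.2338/(72)·0.2098^3·0.9777^5 = +0.116736
d^4_{1,2}(2.7188) = +0.000074 -0.008064 +0.116736 = +0.108746
Phases: e^{-i·(1)·2.2524}=-0.630039-0.776563i, e^{-i·(2)·2.8232}=+0.804011+0.594614i ⇒ D=-0.004872-0.108636i

Re=-0.0049 Im=-0.1086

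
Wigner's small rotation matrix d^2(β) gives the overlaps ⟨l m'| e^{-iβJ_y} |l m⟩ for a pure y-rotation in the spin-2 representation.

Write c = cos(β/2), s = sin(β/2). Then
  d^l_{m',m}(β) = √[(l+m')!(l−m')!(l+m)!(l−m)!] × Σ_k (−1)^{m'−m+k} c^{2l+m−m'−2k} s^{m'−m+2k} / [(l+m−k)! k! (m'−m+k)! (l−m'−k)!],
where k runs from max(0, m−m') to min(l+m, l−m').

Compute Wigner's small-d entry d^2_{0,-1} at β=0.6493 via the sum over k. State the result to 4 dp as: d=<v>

d=-0.5898

d^2_{0,-1}(β=0.6493) via Wigner's sum:
c=cos(0.6493/2)=0.947762, s=sin(0.6493/2)=0.318977; N=√[2·2·1·6]=4.898979
k∈{0,1} keeps every argument non-negative
  k=0: (−1)^1·4.8990/(2)·0.9478^3·0.3190^1 = -0.665171
  k=1: (−1)^2·4.8990/(2)·0.9478^1·0.3190^3 = +0.075345
d^2_{0,-1}(0.6493) = -0.665171 +0.075345 = -0.589827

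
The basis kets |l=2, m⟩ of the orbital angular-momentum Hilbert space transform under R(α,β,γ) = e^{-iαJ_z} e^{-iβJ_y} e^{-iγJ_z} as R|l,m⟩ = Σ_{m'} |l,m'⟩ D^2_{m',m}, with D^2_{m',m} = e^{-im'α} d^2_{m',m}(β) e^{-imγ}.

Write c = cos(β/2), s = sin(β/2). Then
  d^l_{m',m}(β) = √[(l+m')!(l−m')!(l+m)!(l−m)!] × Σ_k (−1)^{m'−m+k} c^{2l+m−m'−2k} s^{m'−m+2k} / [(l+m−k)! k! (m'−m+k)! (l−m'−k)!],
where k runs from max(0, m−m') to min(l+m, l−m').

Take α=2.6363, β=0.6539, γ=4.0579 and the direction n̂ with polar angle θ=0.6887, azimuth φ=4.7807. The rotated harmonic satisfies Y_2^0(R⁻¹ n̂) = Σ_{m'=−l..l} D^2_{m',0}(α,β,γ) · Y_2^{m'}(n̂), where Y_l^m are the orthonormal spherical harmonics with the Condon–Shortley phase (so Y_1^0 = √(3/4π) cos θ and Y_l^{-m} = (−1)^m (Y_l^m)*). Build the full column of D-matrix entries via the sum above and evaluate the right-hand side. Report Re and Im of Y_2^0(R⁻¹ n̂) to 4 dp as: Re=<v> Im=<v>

Need the full column D^2_{m',0} for m'=−2..2 at α=2.6363, β=0.6539, γ=4.0579.
cos(β/2)=0.947026, sin(β/2)=0.321156
d^2_{-2,0}: single k=2 term ⇒ +0.226585;  D = +0.120400-0.191950i
d^2_{-1,0}: k∈[1..2] ⇒ +0.668156 -0.076840 = +0.591316;  D = -0.517421+0.286235i
d^2_{0,0}: k∈[0..2] ⇒ +0.804356 -0.370012 +0.010638 = +0.444981;  D = +0.444981+0.000000i
d^2_{1,0}: k∈[0..1] ⇒ -0.668156 +0.076840 = -0.591316;  D = +0.517421+0.286235i
d^2_{2,0}: single k=0 term ⇒ +0.226585;  D = +0.120400+0.191950i
Y_2^{m'}(θ=0.6887,φ=4.7807) and Σ D·Y over m':
  (+0.1204-0.1920i)·(-0.1546+0.0212i)  (-0.5174+0.2862i)·(+0.0259+0.3782i)  (+0.4450+0.0000i)·(+0.2486+0.0000i)  (+0.5174+0.2862i)·(-0.0259+0.3782i)  (+0.1204+0.1920i)·(-0.1546-0.0212i)
Y_2^0(R⁻¹ n̂) = -0.161708+0.000000i

Re=-0.1617 Im=0.0000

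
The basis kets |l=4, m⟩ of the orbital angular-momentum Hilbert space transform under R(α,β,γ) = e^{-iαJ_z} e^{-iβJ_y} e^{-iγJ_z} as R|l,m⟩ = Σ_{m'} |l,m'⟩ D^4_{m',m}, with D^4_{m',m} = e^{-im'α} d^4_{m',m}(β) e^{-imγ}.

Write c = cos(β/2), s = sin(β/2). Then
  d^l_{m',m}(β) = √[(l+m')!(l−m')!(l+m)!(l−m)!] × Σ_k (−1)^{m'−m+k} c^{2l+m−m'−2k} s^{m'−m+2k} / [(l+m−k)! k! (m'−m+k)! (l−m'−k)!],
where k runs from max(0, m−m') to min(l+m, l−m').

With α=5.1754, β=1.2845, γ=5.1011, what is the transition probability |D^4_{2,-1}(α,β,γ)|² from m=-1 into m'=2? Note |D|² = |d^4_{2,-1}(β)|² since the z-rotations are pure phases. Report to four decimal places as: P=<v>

P=0.0649

D^4_{2,-1}(5.1754,1.2845,5.1011) = e^{-i·2·5.1754}·d^4_{2,-1}(1.2845)·e^{-i·-1·5.1011}. Compute d first:
c=cos(1.2845/2)=0.800750, s=sin(1.2845/2)=0.598999; N=√[720·2·6·120]=1018.233765
The bounds max(0,m−m')=0 and min(l+m,l−m')=2 give 3 terms
  k=0: (−1)^3·1018.2338/(72)·0.8008^5·0.5990^3 = -1.000639
  k=1: (−1)^4·1018.2338/(48)·0.8008^3·0.5990^5 = +0.839898
  k=2: (−1)^5·1018.2338/(240)·0.8008^1·0.5990^7 = -0.093997
d^4_{2,-1}(1.2845) = -1.000639 +0.839898 -0.093997 = -0.254738
|D^4_{2,-1}|² = |d^4_{2,-1}(β)|² = (-0.254738)² = 0.064892 (the z-rotation phases have unit modulus)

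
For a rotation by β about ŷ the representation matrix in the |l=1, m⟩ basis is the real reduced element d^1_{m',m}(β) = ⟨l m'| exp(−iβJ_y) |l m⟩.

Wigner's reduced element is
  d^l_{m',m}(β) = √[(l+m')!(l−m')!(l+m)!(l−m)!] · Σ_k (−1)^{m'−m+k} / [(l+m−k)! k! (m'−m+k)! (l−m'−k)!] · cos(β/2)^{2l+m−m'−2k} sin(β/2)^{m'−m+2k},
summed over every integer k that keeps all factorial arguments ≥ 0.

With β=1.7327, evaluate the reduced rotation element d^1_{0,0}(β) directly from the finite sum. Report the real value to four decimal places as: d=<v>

d=-0.1612

d^1_{0,0}(β=1.7327) via Wigner's sum:
c=cos(1.7327/2)=0.647612, s=sin(1.7327/2)=0.761970; N=√[1·1·1·1]=1.000000
k∈{0,1} keeps every argument non-negative
  k=0: (−1)^0·1.0000/(1)·0.6476^2·0.7620^0 = +0.419401
  k=1: (−1)^1·1.0000/(1)·0.6476^0·0.7620^2 = -0.580599
d^1_{0,0}(1.7327) = +0.419401 -0.580599 = -0.161197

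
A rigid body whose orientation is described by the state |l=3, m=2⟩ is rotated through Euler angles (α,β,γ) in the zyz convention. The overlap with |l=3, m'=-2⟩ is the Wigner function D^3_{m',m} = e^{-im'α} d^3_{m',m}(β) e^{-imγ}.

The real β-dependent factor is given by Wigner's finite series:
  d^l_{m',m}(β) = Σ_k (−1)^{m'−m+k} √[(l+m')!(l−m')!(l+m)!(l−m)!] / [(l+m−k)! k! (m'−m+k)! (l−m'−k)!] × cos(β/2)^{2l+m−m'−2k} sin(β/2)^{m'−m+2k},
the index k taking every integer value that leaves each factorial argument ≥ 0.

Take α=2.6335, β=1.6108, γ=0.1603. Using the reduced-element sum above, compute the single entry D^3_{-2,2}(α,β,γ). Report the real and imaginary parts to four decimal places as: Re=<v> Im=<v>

Re=0.1179 Im=-0.4945

Split into d^3_{-2,2}(β=1.6108) × two z-phases.
With c≡cos(β/2)=0.692823 and s≡sin(β/2)=0.721108, N=[1·120·120·1]^{1/2}=120.000000
k: max(0,(2)−(-2))=4 … min(3+(2),3−(-2))=5
  k=4: (−1)^0·120.0000/(24)·0.6928^2·0.7211^4 = +0.648956
  k=5: (−1)^1·120.0000/(120)·0.6928^0·0.7211^6 = -0.140605
d^3_{-2,2}(1.6108) = +0.648956 -0.140605 = +0.508351
D = (+0.526613-0.850105i)·(+0.508351)·(+0.949047-0.315136i) = +0.117877-0.494495i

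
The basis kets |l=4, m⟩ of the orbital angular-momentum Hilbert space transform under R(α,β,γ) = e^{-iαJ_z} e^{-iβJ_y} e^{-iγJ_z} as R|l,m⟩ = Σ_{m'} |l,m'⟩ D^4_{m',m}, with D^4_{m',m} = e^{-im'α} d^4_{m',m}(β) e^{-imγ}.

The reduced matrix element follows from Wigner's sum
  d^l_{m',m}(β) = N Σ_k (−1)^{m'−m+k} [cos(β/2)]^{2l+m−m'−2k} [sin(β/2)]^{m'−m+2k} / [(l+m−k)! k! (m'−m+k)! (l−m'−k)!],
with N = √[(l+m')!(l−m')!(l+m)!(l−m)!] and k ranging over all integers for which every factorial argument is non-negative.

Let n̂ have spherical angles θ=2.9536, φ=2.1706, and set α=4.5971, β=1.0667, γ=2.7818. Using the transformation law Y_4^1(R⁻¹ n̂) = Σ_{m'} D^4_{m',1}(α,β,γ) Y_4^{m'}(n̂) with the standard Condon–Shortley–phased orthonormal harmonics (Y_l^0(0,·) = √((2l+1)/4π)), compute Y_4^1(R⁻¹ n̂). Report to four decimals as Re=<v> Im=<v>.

Re=0.1101 Im=0.0231

Need the full column D^4_{m',1} for m'=−4..4 at α=4.5971, β=1.0667, γ=2.7818.
cos(β/2)=0.861109, sin(β/2)=0.508421
d^4_{-4,1}: single k=5 term ⇒ +0.162325;  D = -0.161492+0.016426i
d^4_{-3,1}: k∈[4..5] ⇒ +0.486009 -0.101655 = +0.384355;  D = +0.005352-0.384317i
d^4_{-2,1}: k∈[3..5] ⇒ +0.879985 -0.460148 +0.032082 = +0.451919;  D = +0.448151+0.058232i
d^4_{-1,1}: k∈[2..5] ⇒ +1.053888 -1.102165 +0.192109 -0.004465 = +0.139367;  D = -0.033737+0.135222i
d^4_{0,1}: k∈[1..4] ⇒ +0.798260 -1.669653 +0.582046 -0.033817 = -0.323165;  D = +0.302473+0.113780i
d^4_{1,1}: k∈[0..3] ⇒ +0.302318 -1.580833 +1.102165 -0.128073 = -0.304422;  D = -0.139246+0.270709i
d^4_{2,1}: k∈[0..2] ⇒ -0.757296 +1.319977 -0.306765 = +0.255916;  D = +0.212598+0.142461i
d^4_{3,1}: k∈[0..1] ⇒ +0.836498 -0.486009 = +0.350489;  D = -0.227305+0.266786i
d^4_{4,1}: single k=0 term ⇒ -0.465644;  D = +0.317349+0.340755i
Y_4^{m'}(θ=2.9536,φ=2.1706) and Σ D·Y over m':
  (-0.1615+0.0164i)·(-0.0004-0.0004i)  (+0.0054-0.3843i)·(-0.0078+0.0018i)  (+0.4482+0.0582i)·(-0.0244+0.0627i)  (-0.0337+0.1352i)·(+0.1841+0.2693i)  (+0.3025+0.1138i)·(+0.7030+0.0000i)  (-0.1392+0.2707i)·(-0.1841+0.2693i)  (+0.2126+0.1425i)·(-0.0244-0.0627i)  (-0.2273+0.2668i)·(+0.0078+0.0018i)  (+0.3173+0.3408i)·(-0.0004+0.0004i)
Y_4^1(R⁻¹ n̂) = +0.110147+0.023050i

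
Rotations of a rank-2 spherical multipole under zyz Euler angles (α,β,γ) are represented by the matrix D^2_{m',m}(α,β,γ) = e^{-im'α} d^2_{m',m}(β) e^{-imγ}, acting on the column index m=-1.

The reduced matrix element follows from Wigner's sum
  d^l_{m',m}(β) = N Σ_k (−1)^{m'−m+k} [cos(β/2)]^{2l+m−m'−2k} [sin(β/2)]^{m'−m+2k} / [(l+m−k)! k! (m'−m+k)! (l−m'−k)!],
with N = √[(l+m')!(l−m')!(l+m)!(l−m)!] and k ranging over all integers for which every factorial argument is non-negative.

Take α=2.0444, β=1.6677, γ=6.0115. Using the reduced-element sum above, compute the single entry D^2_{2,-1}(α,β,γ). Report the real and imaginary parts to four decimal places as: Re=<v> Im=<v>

Re=0.1881 Im=-0.5124

D^2_{2,-1}(2.0444,1.6677,6.0115) = e^{-i·2·2.0444}·d^2_{2,-1}(1.6677)·e^{-i·-1·6.0115}. Compute d first:
Half-angle: c=0.672030, s=0.740524. N=√(24·1·1·6)=12.000000
k: max(0,(-1)−(2))=0 … min(2+(-1),2−(2))=0
  k=0: (−1)^3·12.0000/(6)·0.6720^1·0.7405^3 = -0.545803
d^2_{2,-1}(1.6677) = -0.545803
Attach z-rotation phases: D = e^{-i(2)(2.0444)}·(-0.545803)·e^{-i(-1)(6.0115)} = +0.188130-0.512356i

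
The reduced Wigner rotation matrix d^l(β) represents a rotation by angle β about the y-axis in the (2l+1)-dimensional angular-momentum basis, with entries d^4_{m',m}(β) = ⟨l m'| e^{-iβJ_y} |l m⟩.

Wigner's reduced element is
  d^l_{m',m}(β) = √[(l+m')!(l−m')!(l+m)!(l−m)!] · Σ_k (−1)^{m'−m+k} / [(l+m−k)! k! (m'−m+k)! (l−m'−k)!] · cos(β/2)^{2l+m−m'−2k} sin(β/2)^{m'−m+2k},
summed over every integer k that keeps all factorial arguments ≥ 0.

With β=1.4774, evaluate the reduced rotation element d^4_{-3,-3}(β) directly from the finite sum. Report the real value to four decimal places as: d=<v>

d^4_{-3,-3}(β=1.4774) via Wigner's sum:
Half-angle: c=0.739345, s=0.673327. N=√(1·5040·1·5040)=5040.000000
The bounds max(0,m−m')=0 and min(l+m,l−m')=1 give 2 terms
  k=0: (−1)^0·5040.0000/(5040)·0.7393^8·0.6733^0 = +0.089284
  k=1: (−1)^1·5040.0000/(720)·0.7393^6·0.6733^2 = -0.518360
d^4_{-3,-3}(1.4774) = +0.089284 -0.518360 = -0.429076

d=-0.4291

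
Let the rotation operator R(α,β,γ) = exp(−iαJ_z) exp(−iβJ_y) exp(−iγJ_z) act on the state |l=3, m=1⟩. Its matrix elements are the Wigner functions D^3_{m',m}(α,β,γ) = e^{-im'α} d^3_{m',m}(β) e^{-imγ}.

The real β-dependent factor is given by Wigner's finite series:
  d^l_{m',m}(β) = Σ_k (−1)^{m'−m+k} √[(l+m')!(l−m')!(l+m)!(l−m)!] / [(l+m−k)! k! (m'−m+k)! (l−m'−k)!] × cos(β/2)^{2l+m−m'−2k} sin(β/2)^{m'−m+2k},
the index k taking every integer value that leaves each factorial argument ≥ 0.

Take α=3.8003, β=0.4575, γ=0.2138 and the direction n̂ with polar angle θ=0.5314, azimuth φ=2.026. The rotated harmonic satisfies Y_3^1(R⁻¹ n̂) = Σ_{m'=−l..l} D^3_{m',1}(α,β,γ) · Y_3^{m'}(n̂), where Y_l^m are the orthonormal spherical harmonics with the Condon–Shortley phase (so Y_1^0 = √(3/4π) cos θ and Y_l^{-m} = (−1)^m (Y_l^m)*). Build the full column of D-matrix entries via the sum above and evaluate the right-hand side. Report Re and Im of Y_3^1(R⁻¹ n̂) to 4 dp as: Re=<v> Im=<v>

Need the full column D^3_{m',1} for m'=−3..3 at α=3.8003, β=0.4575, γ=0.2138.
cos(β/2)=0.973951, sin(β/2)=0.226760
d^3_{-3,1}: single k=4 term ⇒ +0.009714;  D = +0.001849-0.009536i
d^3_{-2,1}: k∈[3..4] ⇒ +0.068131 -0.001847 = +0.066284;  D = +0.029852+0.059181i
d^3_{-1,1}: k∈[2..4] ⇒ +0.277609 -0.020065 +0.000136 = +0.257680;  D = -0.232595-0.110899i
d^3_{0,1}: k∈[1..3] ⇒ +0.688402 -0.111950 +0.002023 = +0.578475;  D = +0.565304-0.122738i
d^3_{1,1}: k∈[0..2] ⇒ +0.853536 -0.370145 +0.015048 = +0.498439;  D = -0.320451+0.381776i
d^3_{2,1}: k∈[0..1] ⇒ -0.628422 +0.068131 = -0.560292;  D = -0.022171+0.559853i
d^3_{3,1}: single k=0 term ⇒ +0.179196;  D = +0.103991+0.145934i
Y_3^{m'}(θ=0.5314,φ=2.026) and Σ D·Y over m':
  (+0.0018-0.0095i)·(+0.0532+0.0111i)  (+0.0299+0.0592i)·(-0.1388+0.1787i)  (-0.2326-0.1109i)·(-0.1956-0.3995i)  (+0.5653-0.1227i)·(+0.2304+0.0000i)  (-0.3205+0.3818i)·(+0.1956-0.3995i)  (-0.0222+0.5599i)·(-0.1388-0.1787i)  (+0.1040+0.1459i)·(-0.0532+0.0111i)
Y_3^1(R⁻¹ n̂) = +0.302721+0.205311i

Re=0.3027 Im=0.2053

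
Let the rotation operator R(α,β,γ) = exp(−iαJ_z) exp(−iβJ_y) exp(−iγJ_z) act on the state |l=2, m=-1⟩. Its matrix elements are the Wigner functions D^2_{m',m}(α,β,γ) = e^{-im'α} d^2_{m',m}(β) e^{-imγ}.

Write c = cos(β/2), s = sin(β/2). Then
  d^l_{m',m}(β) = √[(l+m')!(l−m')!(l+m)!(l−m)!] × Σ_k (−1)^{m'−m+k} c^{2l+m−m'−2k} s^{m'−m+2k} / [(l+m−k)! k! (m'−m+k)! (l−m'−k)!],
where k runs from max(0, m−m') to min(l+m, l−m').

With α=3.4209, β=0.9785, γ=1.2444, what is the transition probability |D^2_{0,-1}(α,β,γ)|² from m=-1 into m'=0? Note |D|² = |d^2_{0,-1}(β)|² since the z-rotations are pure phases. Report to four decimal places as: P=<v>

Split into d^2_{0,-1}(β=0.9785) × two z-phases.
With c≡cos(β/2)=0.882686 and s≡sin(β/2)=0.469964, N=[2·2·1·6]^{1/2}=4.898979
Admissible k: 0..1 (factorial args all ≥0)
  k=0: (−1)^1·4.8990/(2)·0.8827^3·0.4700^1 = -0.791696
  k=1: (−1)^2·4.8990/(2)·0.8827^1·0.4700^3 = +0.224427
d^2_{0,-1}(0.9785) = -0.791696 +0.224427 = -0.567269
|D^2_{0,-1}|² = |d^2_{0,-1}(β)|² = (-0.567269)² = 0.321794 (the z-rotation phases have unit modulus)

P=0.3218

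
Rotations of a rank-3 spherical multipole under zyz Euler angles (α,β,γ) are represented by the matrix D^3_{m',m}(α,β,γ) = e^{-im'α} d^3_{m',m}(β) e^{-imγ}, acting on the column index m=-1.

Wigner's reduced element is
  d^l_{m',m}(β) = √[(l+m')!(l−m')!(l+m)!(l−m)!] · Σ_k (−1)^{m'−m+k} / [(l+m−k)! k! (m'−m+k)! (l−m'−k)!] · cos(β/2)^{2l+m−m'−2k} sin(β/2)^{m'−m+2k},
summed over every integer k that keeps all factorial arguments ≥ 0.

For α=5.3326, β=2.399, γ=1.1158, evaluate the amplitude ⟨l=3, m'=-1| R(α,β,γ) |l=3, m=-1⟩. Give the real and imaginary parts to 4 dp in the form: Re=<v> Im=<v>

Split into d^3_{-1,-1}(β=2.399) × two z-phases.
With c≡cos(β/2)=0.362824 and s≡sin(β/2)=0.931858, N=[2·24·2·24]^{1/2}=48.000000
Admissible k: 0..2 (factorial args all ≥0)
  k=0: (−1)^0·48.0000/(48)·0.3628^6·0.9319^0 = +0.002281
  k=1: (−1)^1·48.0000/(6)·0.3628^4·0.9319^2 = -0.120385
  k=2: (−1)^2·48.0000/(8)·0.3628^2·0.9319^4 = +0.595581
d^3_{-1,-1}(2.399) = +0.002281 -0.120385 +0.595581 = +0.477478
D = (+0.581207-0.813756i)·(+0.477478)·(+0.439459+0.898263i) = +0.470976+0.078528i

Re=0.4710 Im=0.0785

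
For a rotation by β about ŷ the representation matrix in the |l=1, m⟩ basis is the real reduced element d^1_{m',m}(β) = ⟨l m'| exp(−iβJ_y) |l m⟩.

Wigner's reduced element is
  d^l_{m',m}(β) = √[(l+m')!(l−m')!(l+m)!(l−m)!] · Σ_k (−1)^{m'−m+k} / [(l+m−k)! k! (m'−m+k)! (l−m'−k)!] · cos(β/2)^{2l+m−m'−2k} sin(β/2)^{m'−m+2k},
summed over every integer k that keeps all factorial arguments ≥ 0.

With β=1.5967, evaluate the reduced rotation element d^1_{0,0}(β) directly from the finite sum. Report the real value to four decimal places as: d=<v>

d=-0.0259

d^1_{0,0}(β=1.5967) via Wigner's sum:
Half-angle: c=0.697889, s=0.716206. N=√(1·1·1·1)=1.000000
Admissible k: 0..1 (factorial args all ≥0)
  k=0: (−1)^0·1.0000/(1)·0.6979^2·0.7162^0 = +0.487050
  k=1: (−1)^1·1.0000/(1)·0.6979^0·0.7162^2 = -0.512950
d^1_{0,0}(1.5967) = +0.487050 -0.512950 = -0.025901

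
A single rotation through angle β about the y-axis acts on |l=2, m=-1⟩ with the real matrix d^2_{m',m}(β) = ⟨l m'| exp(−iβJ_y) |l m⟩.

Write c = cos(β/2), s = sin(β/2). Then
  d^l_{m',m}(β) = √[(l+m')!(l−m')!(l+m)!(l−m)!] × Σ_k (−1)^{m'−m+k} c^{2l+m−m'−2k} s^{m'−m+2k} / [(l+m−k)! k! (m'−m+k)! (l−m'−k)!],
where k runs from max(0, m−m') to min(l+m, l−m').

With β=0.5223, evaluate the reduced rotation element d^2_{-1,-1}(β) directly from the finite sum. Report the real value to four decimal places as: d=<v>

d=0.6845

d^2_{-1,-1}(β=0.5223) via Wigner's sum:
Half-angle: c=0.966094, s=0.258192. N=√(1·6·1·6)=6.000000
k∈{0,1} keeps every argument non-negative
  k=0: (−1)^0·6.0000/(6)·0.9661^4·0.2582^0 = +0.871118
  k=1: (−1)^1·6.0000/(2)·0.9661^2·0.2582^2 = -0.186657
d^2_{-1,-1}(0.5223) = +0.871118 -0.186657 = +0.684461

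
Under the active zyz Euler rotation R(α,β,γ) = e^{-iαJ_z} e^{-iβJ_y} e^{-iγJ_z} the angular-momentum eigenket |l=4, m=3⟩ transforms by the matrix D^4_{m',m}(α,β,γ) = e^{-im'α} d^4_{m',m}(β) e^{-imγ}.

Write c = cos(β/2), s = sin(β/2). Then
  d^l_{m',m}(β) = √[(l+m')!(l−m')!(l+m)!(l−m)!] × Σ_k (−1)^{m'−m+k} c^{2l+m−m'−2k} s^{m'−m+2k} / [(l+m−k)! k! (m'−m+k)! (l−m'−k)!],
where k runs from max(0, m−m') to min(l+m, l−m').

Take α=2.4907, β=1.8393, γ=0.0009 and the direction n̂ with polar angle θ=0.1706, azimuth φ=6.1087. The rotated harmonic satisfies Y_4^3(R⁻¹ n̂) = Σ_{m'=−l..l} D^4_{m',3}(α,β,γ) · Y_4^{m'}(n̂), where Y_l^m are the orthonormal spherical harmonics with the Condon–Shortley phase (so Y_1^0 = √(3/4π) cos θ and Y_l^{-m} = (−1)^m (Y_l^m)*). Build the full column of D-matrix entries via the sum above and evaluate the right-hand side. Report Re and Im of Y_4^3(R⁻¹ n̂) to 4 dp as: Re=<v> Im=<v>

Need the full column D^4_{m',3} for m'=−4..4 at α=2.4907, β=1.8393, γ=0.0009.
cos(β/2)=0.606099, sin(β/2)=0.795390
d^4_{-4,3}: single k=7 term ⇒ +0.345261;  D = -0.296960-0.176124i
d^4_{-3,3}: k∈[6..7] ⇒ +0.651124 -0.160191 = +0.490933;  D = +0.184184+0.455073i
d^4_{-2,3}: k∈[5..6] ⇒ +0.795636 -0.456737 = +0.338899;  D = +0.089189-0.326952i
d^4_{-1,3}: k∈[4..5] ⇒ +0.714515 -0.738305 = -0.023790;  D = +0.018887-0.014465i
d^4_{0,3}: k∈[3..4] ⇒ +0.486990 -0.838674 = -0.351684;  D = -0.351683+0.000950i
d^4_{1,3}: k∈[2..3] ⇒ +0.248937 -0.714515 = -0.465578;  D = +0.371148+0.281091i
d^4_{2,3}: k∈[1..2] ⇒ +0.089422 -0.461999 = -0.372577;  D = -0.099992-0.358908i
d^4_{3,3}: k∈[0..1] ⇒ +0.018212 -0.219542 = -0.201330;  D = -0.074525+0.187029i
d^4_{4,3}: single k=0 term ⇒ -0.067597;  D = +0.057953-0.034796i
Y_4^{m'}(θ=0.1706,φ=6.1087) and Σ D·Y over m':
  (-0.2970-0.1761i)·(+0.0003+0.0002i)  (+0.1842+0.4551i)·(+0.0052+0.0030i)  (+0.0892-0.3270i)·(+0.0525+0.0191i)  (+0.0189-0.0145i)·(+0.2961+0.0522i)  (-0.3517+0.0009i)·(+0.7274+0.0000i)  (+0.3711+0.2811i)·(-0.2961+0.0522i)  (-0.1000-0.3589i)·(+0.0525-0.0191i)  (-0.0745+0.1870i)·(-0.0052+0.0030i)  (+0.0580-0.0348i)·(+0.0003-0.0002i)
Y_4^3(R⁻¹ n̂) = -0.375821-0.097287i

Re=-0.3758 Im=-0.0973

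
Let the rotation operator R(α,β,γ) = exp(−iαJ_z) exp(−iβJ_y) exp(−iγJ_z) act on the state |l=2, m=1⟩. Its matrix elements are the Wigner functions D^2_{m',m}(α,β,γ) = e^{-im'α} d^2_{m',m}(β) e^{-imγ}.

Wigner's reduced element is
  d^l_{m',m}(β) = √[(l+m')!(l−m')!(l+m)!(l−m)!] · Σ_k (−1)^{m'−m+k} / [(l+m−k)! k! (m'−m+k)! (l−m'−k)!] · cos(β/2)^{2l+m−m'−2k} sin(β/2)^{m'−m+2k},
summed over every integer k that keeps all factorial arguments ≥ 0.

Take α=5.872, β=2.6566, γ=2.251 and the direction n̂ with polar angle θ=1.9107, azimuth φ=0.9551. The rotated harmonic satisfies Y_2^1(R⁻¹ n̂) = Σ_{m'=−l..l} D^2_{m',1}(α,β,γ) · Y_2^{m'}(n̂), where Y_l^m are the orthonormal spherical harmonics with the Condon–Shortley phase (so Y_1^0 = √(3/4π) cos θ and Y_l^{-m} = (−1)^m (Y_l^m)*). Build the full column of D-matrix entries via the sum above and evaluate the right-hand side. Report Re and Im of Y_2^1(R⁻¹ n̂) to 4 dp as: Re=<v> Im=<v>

Need the full column D^2_{m',1} for m'=−2..2 at α=5.872, β=2.6566, γ=2.251.
cos(β/2)=0.240127, sin(β/2)=0.970742
d^2_{-2,1}: single k=3 term ⇒ +0.439320;  D = -0.438298-0.029948i
d^2_{-1,1}: k∈[2..3] ⇒ +0.163008 -0.888003 = -0.724995;  D = +0.643265+0.334406i
d^2_{0,1}: k∈[1..2] ⇒ +0.032923 -0.538055 = -0.505132;  D = +0.317704+0.392712i
d^2_{1,1}: k∈[0..1] ⇒ +0.003325 -0.163008 = -0.159683;  D = +0.042441+0.153940i
d^2_{2,1}: single k=0 term ⇒ -0.026882;  D = -0.003809+0.026610i
Y_2^{m'}(θ=1.9107,φ=0.9551) and Σ D·Y over m':
  (-0.4383-0.0299i)·(-0.1143-0.3238i)  (+0.6433+0.3344i)·(-0.1402+0.1982i)  (+0.3177+0.3927i)·(-0.2102+0.0000i)  (+0.0424+0.1539i)·(+0.1402+0.1982i)  (-0.0038+0.0266i)·(-0.1143+0.3238i)
Y_2^1(R⁻¹ n̂) = -0.215632+0.169117i

Re=-0.2156 Im=0.1691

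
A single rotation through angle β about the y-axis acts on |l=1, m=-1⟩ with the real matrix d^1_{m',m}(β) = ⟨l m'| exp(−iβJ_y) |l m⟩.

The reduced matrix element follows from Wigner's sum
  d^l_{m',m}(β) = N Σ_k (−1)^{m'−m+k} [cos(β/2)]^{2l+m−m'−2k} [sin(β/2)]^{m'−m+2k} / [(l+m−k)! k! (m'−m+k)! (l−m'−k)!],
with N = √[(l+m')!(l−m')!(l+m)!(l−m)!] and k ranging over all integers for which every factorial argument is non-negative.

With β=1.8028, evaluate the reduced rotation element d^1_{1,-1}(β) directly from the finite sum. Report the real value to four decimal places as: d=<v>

d^1_{1,-1}(β=1.8028) via Wigner's sum:
c=cos(1.8028/2)=0.620513, s=sin(1.8028/2)=0.784196; N=√[2·1·1·2]=2.000000
The bounds max(0,m−m')=0 and min(l+m,l−m')=0 give 1 term
  k=0: (−1)^2·2.0000/(2)·0.6205^0·0.7842^2 = +0.614964
d^1_{1,-1}(1.8028) = +0.614964

d=0.6150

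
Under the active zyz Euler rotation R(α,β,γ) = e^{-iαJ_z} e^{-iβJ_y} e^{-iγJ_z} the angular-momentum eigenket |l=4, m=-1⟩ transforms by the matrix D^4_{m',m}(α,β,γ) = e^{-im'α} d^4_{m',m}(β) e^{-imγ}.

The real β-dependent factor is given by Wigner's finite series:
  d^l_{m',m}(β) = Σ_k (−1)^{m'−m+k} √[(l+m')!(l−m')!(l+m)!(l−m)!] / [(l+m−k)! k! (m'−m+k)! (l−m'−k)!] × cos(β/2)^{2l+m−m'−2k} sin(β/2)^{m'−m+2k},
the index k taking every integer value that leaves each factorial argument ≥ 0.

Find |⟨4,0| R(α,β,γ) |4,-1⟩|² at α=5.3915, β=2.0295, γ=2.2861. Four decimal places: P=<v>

P=0.1305

D^4_{0,-1}(5.3915,2.0295,2.2861) = e^{-i·0·5.3915}·d^4_{0,-1}(2.0295)·e^{-i·-1·2.2861}. Compute d first:
Half-angle: c=0.527832, s=0.849349. N=√(24·24·6·120)=643.987578
Admissible k: 0..3 (factorial args all ≥0)
  k=0: (−1)^1·643.9876/(144)·0.5278^7·0.8493^1 = -0.043358
  k=1: (−1)^2·643.9876/(24)·0.5278^5·0.8493^3 = +0.673603
  k=2: (−1)^3·643.9876/(24)·0.5278^3·0.8493^5 = -1.744151
  k=3: (−1)^4·643.9876/(144)·0.5278^1·0.8493^7 = +0.752684
d^4_{0,-1}(2.0295) = -0.043358 +0.673603 -1.744151 +0.752684 = -0.361222
|D^4_{0,-1}|² = |d^4_{0,-1}(β)|² = (-0.361222)² = 0.130481 (the z-rotation phases have unit modulus)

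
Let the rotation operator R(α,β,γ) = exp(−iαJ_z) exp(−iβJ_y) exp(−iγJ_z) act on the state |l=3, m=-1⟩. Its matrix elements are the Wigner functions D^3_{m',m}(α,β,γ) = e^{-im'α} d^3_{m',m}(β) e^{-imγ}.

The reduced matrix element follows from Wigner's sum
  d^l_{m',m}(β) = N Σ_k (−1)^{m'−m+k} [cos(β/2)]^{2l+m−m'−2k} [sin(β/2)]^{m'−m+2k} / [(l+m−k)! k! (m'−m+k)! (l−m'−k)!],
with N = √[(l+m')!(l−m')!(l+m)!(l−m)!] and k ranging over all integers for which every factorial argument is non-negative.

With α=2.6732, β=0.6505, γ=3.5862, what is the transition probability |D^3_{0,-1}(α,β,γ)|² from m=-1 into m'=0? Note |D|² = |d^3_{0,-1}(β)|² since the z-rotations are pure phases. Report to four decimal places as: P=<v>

Split into d^3_{0,-1}(β=0.6505) × two z-phases.
c=cos(0.6505/2)=0.947571, s=sin(0.6505/2)=0.319546; N=√[6·6·2·24]=41.569219
The bounds max(0,m−m')=0 and min(l+m,l−m')=2 give 3 terms
  k=0: (−1)^1·41.5692/(12)·0.9476^5·0.3195^1 = -0.845633
  k=1: (−1)^2·41.5692/(4)·0.9476^3·0.3195^3 = +0.288500
  k=2: (−1)^3·41.5692/(12)·0.9476^1·0.3195^5 = -0.010936
d^3_{0,-1}(0.6505) = -0.845633 +0.288500 -0.010936 = -0.568070
|D^3_{0,-1}|² = |d^3_{0,-1}(β)|² = (-0.568070)² = 0.322703 (the z-rotation phases have unit modulus)

P=0.3227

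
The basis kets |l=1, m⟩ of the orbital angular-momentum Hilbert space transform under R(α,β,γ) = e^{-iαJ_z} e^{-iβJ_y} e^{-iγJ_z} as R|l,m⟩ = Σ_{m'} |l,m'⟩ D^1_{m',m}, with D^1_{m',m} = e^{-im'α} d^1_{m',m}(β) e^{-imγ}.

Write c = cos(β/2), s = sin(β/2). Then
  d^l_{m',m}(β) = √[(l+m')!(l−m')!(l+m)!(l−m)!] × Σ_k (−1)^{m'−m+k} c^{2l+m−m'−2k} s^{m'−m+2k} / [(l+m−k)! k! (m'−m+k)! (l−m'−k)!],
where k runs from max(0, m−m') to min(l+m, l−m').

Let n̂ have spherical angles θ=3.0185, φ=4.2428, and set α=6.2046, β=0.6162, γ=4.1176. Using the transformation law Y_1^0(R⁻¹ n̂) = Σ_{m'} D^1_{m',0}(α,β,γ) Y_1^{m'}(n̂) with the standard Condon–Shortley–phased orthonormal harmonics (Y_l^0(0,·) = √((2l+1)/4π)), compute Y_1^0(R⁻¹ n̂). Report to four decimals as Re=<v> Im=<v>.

Need the full column D^1_{m',0} for m'=−1..1 at α=6.2046, β=0.6162, γ=4.1176.
cos(β/2)=0.952911, sin(β/2)=0.303249
d^1_{-1,0}: single k=1 term ⇒ +0.408664;  D = +0.407403-0.032082i
d^1_{0,0}: k∈[0..1] ⇒ +0.908040 -0.091960 = +0.816081;  D = +0.816081+0.000000i
d^1_{1,0}: single k=0 term ⇒ -0.408664;  D = -0.407403-0.032082i
Y_1^{m'}(θ=3.0185,φ=4.2428) and Σ D·Y over m':
  (+0.4074-0.0321i)·(-0.0192+0.0378i)  (+0.8161+0.0000i)·(-0.4849+0.0000i)  (-0.4074-0.0321i)·(+0.0192+0.0378i)
Y_1^0(R⁻¹ n̂) = -0.408936+0.000000i

Re=-0.4089 Im=0.0000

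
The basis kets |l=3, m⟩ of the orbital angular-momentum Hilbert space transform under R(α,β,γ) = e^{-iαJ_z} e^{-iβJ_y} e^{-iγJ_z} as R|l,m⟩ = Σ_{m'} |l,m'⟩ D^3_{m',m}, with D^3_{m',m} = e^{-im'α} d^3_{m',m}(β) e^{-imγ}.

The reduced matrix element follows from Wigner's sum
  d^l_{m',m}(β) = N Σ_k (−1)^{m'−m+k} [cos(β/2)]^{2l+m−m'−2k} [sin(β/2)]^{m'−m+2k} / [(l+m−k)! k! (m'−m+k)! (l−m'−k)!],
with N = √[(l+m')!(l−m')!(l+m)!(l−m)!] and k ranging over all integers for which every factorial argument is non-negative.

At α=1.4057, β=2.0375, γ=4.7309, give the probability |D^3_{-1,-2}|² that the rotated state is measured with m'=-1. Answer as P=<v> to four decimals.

P=0.2082

Split into d^3_{-1,-2}(β=2.0375) × two z-phases.
c=cos(2.0375/2)=0.524431, s=sin(2.0375/2)=0.851453; N=√[2·24·1·120]=75.894664
Admissible k: 0..1 (factorial args all ≥0)
  k=0: (−1)^1·75.8947/(24)·0.5244^5·0.8515^1 = -0.106807
  k=1: (−1)^2·75.8947/(12)·0.5244^3·0.8515^3 = +0.563088
d^3_{-1,-2}(2.0375) = -0.106807 +0.563088 = +0.456281
|D^3_{-1,-2}|² = |d^3_{-1,-2}(β)|² = (+0.456281)² = 0.208192 (the z-rotation phases have unit modulus)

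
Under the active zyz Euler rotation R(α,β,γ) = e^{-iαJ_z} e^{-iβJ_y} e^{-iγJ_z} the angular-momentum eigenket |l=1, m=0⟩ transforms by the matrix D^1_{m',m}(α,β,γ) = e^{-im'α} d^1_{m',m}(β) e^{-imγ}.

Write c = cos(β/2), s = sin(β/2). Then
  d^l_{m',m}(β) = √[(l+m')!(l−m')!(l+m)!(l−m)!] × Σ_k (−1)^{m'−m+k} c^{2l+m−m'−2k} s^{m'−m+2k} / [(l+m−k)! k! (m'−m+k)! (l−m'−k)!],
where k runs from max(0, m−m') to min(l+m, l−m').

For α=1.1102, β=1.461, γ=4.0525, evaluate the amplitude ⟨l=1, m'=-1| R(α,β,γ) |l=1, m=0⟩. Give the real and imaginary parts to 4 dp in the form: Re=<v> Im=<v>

Re=0.3124 Im=0.6296

First d^1_{-1,0}(β=1.461), then the phase factors e^{-i(-1)α} and e^{-i(0)γ}:
Half-angle: c=0.744841, s=0.667242. N=√(1·2·1·1)=1.414214
k∈{1} keeps every argument non-negative
  k=1: (−1)^0·1.4142/(1)·0.7448^1·0.6672^1 = +0.702849
d^1_{-1,0}(1.461) = +0.702849
Phases: e^{-i·(-1)·1.1102}=+0.444482+0.895788i, e^{-i·(0)·4.0525}=+1.000000+0.000000i ⇒ D=+0.312404+0.629603i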